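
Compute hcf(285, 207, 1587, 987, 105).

3

285 = 3 · 5 · 19; 207 = 3² · 23; 1587 = 3 · 23²; 987 = 3 · 7 · 47; 105 = 3 · 5 · 7
gcd takes min exponent of each prime: 3 = 3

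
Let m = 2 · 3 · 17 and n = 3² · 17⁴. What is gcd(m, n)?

51

min exponent per shared prime: 3 · 17 = 51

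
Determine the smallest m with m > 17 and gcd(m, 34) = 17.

34 = 17·2. Any m with gcd(m, 34) = 17 is a multiple of 17, say 17s, with s coprime to 2.
Need s > 17/17, so s ≥ 2. First s ≥ 2 with gcd(s, 2) = 1 is s = 3. Thus m = 17·3 = 51.

51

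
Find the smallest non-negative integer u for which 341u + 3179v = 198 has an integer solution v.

215

Reduce mod 3179: 341u ≡ 198 (mod 3179). With g = gcd(341, 3179) = 11 dividing 198, divide through: 31u ≡ 18 (mod 289).
Since gcd(31, 289) = 1, u ≡ 18·(31)⁻¹ ≡ 215 (mod 289). Smallest non-negative: 215.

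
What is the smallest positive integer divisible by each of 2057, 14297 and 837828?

85258215108

2057 = 11² · 17; 14297 = 17 · 29²; 837828 = 2² · 3² · 17 · 37²
lcm takes max exponent of each prime: 2² · 3² · 11² · 17 · 29² · 37² = 85258215108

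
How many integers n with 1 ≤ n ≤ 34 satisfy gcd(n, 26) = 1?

Prime factors of 26: 2, 13. Count integers ≤ 34 divisible by none of them.
By inclusion–exclusion: 34 − ⌊34/2⌋ − ⌊34/13⌋ + ⌊34/26⌋ = 16.

16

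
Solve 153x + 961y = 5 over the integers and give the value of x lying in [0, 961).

44

Euclid: 961 = 6·153 + 43; 153 = 3·43 + 24; 43 = 1·24 + 19; 24 = 1·19 + 5; 19 = 3·5 + 4; 5 = 1·4 + 1; 4 = 4·1 + 0 → gcd = 1; 5 = 1·5.
Back-substitution yields 153·(201) + 961·(-32) = 1, so one solution is x = 201·5 = 1005, y = -32·5 = -160.
Solutions in x differ by 961/1 = 961; the one in [0, 961) is 1005 mod 961 = 44.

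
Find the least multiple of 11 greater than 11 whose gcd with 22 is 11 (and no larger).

Multiples of 11 above 11: 11·2, 11·3, … . Need the cofactor coprime to 22/11 = 2.
Checking s = 2, 3, … the first with gcd(s, 2) = 1 is s = 3, giving 33.

33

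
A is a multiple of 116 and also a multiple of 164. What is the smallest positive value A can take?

116 = 2² · 29; 164 = 2² · 41
max exponents: 2² · 29 · 41 = 4756

4756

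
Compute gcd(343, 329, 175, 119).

7

343 = 7³; 329 = 7 · 47; 175 = 5² · 7; 119 = 7 · 17
gcd takes min exponent of each prime: 7 = 7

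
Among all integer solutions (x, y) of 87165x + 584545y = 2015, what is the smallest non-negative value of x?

4634

gcd(87165, 584545) = 65 (Euclid: 584545 = 6·87165 + 61555; 87165 = 1·61555 + 25610; 61555 = 2·25610 + 10335; 25610 = 2·10335 + 4940; 10335 = 2·4940 + 455; 4940 = 10·455 + 390; 455 = 1·390 + 65; 390 = 6·65 + 0), and 65 | 2015.
Extended Euclid: 87165·(-1301) + 584545·(194) = 65. Scale by 31: x₀ = -40331.
General solution x = x₀ + 8993t; reducing mod 8993 gives x = 4634 (and y = -691).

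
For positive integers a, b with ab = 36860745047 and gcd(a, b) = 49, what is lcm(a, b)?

For any two positive integers, gcd × lcm equals their product. Hence lcm = 36860745047 / 49 = 752260103.

752260103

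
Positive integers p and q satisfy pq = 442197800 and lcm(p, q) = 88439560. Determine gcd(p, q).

From gcd × lcm = pq: gcd = 442197800 / 88439560 = 5.

5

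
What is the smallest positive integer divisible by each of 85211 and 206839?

85211 = 7² · 37 · 47; 206839 = 17 · 23³
max exponents: 7² · 17 · 23³ · 37 · 47 = 17624958029

17624958029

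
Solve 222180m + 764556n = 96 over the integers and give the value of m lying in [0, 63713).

Reduce mod 764556: 222180m ≡ 96 (mod 764556). With g = gcd(222180, 764556) = 12 dividing 96, divide through: 18515m ≡ 8 (mod 63713).
Since gcd(18515, 63713) = 1, m ≡ 8·(18515)⁻¹ ≡ 44181 (mod 63713). Smallest non-negative: 44181.

44181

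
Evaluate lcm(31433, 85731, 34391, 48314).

130195722816222

lcm(31433, 85731) = 31433·85731/gcd = 2694782523/17 = 158516619
lcm(158516619, 34391) = 158516619·34391/gcd = 5451545044029/17 = 320679120237
lcm(320679120237, 48314) = 320679120237·48314/gcd = 15493291015130418/119 = 130195722816222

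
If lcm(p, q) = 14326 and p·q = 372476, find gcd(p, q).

26

From gcd × lcm = pq: gcd = 372476 / 14326 = 26.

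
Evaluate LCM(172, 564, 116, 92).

lcm(172, 564) = 172·564/gcd = 97008/4 = 24252
lcm(24252, 116) = 24252·116/gcd = 2813232/4 = 703308
lcm(703308, 92) = 703308·92/gcd = 64704336/4 = 16176084

16176084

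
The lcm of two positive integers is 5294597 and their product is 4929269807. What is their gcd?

931

gcd·lcm = product, so gcd = 4929269807/5294597 = 931.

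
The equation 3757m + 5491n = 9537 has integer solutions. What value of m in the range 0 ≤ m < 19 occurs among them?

4

Euclid: 5491 = 1·3757 + 1734; 3757 = 2·1734 + 289; 1734 = 6·289 + 0 → gcd = 289; 9537 = 289·33.
Back-substitution yields 3757·(3) + 5491·(-2) = 289, so one solution is m = 3·33 = 99, n = -2·33 = -66.
Solutions in m differ by 5491/289 = 19; the one in [0, 19) is 99 mod 19 = 4.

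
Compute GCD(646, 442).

Euclid: 646 = 1·442 + 204; 442 = 2·204 + 34; 204 = 6·34 + 0. Last nonzero remainder: 34.

34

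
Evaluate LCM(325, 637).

15925

gcd first: 637 = 1·325 + 312; 325 = 1·312 + 13; 312 = 24·13 + 0 → gcd = 13
lcm = 325·637/gcd = 207025/13 = 15925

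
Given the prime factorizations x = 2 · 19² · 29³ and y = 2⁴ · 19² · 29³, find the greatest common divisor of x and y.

17608858

min exponent per shared prime: 2 · 19² · 29³ = 17608858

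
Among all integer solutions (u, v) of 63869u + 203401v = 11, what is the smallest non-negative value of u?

gcd(63869, 203401) = 1 (Euclid: 203401 = 3·63869 + 11794; 63869 = 5·11794 + 4899; 11794 = 2·4899 + 1996; 4899 = 2·1996 + 907; 1996 = 2·907 + 182; 907 = 4·182 + 179; 182 = 1·179 + 3; 179 = 59·3 + 2; 3 = 1·2 + 1; 2 = 2·1 + 0), and 1 | 11.
Extended Euclid: 63869·(-68174) + 203401·(21407) = 1. Scale by 11: u₀ = -749914.
General solution u = u₀ + 203401t; reducing mod 203401 gives u = 63690 (and v = -19999).

63690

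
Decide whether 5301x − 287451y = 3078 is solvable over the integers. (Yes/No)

gcd(5301, 287451): 287451 = 54·5301 + 1197; 5301 = 4·1197 + 513; 1197 = 2·513 + 171; 513 = 3·171 + 0 → 171
171 divides 3078, so a solution exists.

Yes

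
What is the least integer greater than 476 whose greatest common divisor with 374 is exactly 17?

Multiples of 17 above 476: 17·29, 17·30, … . Need the cofactor coprime to 374/17 = 22.
Checking s = 29, 30, … the first with gcd(s, 22) = 1 is s = 29, giving 493.

493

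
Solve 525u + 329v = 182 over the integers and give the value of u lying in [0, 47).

Euclid: 525 = 1·329 + 196; 329 = 1·196 + 133; 196 = 1·133 + 63; 133 = 2·63 + 7; 63 = 9·7 + 0 → gcd = 7; 182 = 7·26.
Back-substitution yields 525·(-5) + 329·(8) = 7, so one solution is u = -5·26 = -130, v = 8·26 = 208.
Solutions in u differ by 329/7 = 47; the one in [0, 47) is -130 mod 47 = 11.

11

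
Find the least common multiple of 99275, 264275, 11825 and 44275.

660476872825

99275 = 5² · 11 · 19²; 264275 = 5² · 11 · 31²; 11825 = 5² · 11 · 43; 44275 = 5² · 7 · 11 · 23
lcm takes max exponent of each prime: 5² · 7 · 11 · 19² · 23 · 31² · 43 = 660476872825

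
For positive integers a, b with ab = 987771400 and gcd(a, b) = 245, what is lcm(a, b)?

gcd·lcm = product, so lcm = 987771400/245 = 4031720.

4031720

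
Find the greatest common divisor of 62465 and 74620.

65

62465 = 5 · 13 · 31²
74620 = 2² · 5 · 7 · 13 · 41
Common: 5 · 13 = 65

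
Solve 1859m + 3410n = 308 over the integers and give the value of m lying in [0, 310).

Reduce mod 3410: 1859m ≡ 308 (mod 3410). With g = gcd(1859, 3410) = 11 dividing 308, divide through: 169m ≡ 28 (mod 310).
Since gcd(169, 310) = 1, m ≡ 28·(169)⁻¹ ≡ 2 (mod 310). Smallest non-negative: 2.

2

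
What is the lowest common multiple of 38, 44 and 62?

25916

lcm(38, 44) = 38·44/gcd = 1672/2 = 836
lcm(836, 62) = 836·62/gcd = 51832/2 = 25916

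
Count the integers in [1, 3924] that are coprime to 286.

1647

286 = 2·11·13. Inclusion–exclusion on these primes:
3924 − ⌊3924/2⌋ − ⌊3924/11⌋ − ⌊3924/13⌋ + ⌊3924/22⌋ + ⌊3924/26⌋ + ⌊3924/143⌋ − ⌊3924/286⌋ = 1647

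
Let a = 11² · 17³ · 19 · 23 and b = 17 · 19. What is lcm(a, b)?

259784701

max exponent per prime: 11² · 17³ · 19 · 23 = 259784701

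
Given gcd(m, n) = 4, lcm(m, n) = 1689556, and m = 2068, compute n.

3268

m·n = gcd·lcm = 4·1689556 = 6758224, so n = 6758224/2068 = 3268.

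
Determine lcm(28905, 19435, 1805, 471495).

lcm(28905, 19435) = 28905·19435/gcd = 561768675/5 = 112353735
lcm(112353735, 1805) = 112353735·1805/gcd = 202798491675/5 = 40559698335
lcm(40559698335, 471495) = 40559698335·471495/gcd = 19123694966460825/15 = 1274912997764055

1274912997764055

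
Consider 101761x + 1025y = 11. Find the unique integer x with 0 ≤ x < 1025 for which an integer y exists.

Euclid: 101761 = 99·1025 + 286; 1025 = 3·286 + 167; 286 = 1·167 + 119; 167 = 1·119 + 48; 119 = 2·48 + 23; 48 = 2·23 + 2; 23 = 11·2 + 1; 2 = 2·1 + 0 → gcd = 1; 11 = 1·11.
Back-substitution yields 101761·(491) + 1025·(-48746) = 1, so one solution is x = 491·11 = 5401, y = -48746·11 = -536206.
Solutions in x differ by 1025/1 = 1025; the one in [0, 1025) is 5401 mod 1025 = 276.

276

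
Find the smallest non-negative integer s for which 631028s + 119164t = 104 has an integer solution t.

Reduce mod 119164: 631028s ≡ 104 (mod 119164). With g = gcd(631028, 119164) = 4 dividing 104, divide through: 157757s ≡ 26 (mod 29791).
Since gcd(157757, 29791) = 1, s ≡ 26·(157757)⁻¹ ≡ 6187 (mod 29791). Smallest non-negative: 6187.

6187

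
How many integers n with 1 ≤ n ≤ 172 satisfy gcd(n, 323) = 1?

153

Prime factors of 323: 17, 19. Count integers ≤ 172 divisible by none of them.
By inclusion–exclusion: 172 − ⌊172/17⌋ − ⌊172/19⌋ + ⌊172/323⌋ = 153.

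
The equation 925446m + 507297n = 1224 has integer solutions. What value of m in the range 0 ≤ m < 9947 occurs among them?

Euclid: 925446 = 1·507297 + 418149; 507297 = 1·418149 + 89148; 418149 = 4·89148 + 61557; 89148 = 1·61557 + 27591; 61557 = 2·27591 + 6375; 27591 = 4·6375 + 2091; 6375 = 3·2091 + 102; 2091 = 20·102 + 51; 102 = 2·51 + 0 → gcd = 51; 1224 = 51·24.
Back-substitution yields 925446·(-4854) + 507297·(8855) = 51, so one solution is m = -4854·24 = -116496, n = 8855·24 = 212520.
Solutions in m differ by 507297/51 = 9947; the one in [0, 9947) is -116496 mod 9947 = 2868.

2868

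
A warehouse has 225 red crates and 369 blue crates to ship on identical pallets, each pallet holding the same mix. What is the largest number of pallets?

Euclid: 369 = 1·225 + 144; 225 = 1·144 + 81; 144 = 1·81 + 63; 81 = 1·63 + 18; 63 = 3·18 + 9; 18 = 2·9 + 0. Last nonzero remainder: 9.

9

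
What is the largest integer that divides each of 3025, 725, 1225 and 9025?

3025 = 5² · 11²; 725 = 5² · 29; 1225 = 5² · 7²; 9025 = 5² · 19²
gcd takes min exponent of each prime: 5² = 25

25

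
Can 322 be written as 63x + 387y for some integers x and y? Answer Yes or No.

By Bézout, 63x + 387y = 322 has integer solutions iff gcd(63, 387) | 322.
Euclid: 387 = 6·63 + 9; 63 = 7·9 + 0. gcd = 9; 322 mod 9 = 7. No.

No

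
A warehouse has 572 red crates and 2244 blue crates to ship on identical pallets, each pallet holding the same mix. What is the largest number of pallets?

572 = 2² · 11 · 13
2244 = 2² · 3 · 11 · 17
Common: 2² · 11 = 44

44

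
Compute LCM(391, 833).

391 = 17 · 23; 833 = 7² · 17
max exponents: 7² · 17 · 23 = 19159

19159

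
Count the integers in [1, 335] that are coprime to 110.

122

Prime factors of 110: 2, 5, 11. Count integers ≤ 335 divisible by none of them.
By inclusion–exclusion: 335 − ⌊335/2⌋ − ⌊335/5⌋ − ⌊335/11⌋ + ⌊335/10⌋ + ⌊335/22⌋ + ⌊335/55⌋ − ⌊335/110⌋ = 122.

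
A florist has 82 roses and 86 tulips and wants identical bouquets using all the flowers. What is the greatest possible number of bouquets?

82 = 2 · 41
86 = 2 · 43
Common: 2 = 2

2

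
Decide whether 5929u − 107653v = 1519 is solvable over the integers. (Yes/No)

By Bézout, 5929u − 107653v = 1519 has integer solutions iff gcd(5929, 107653) | 1519.
Euclid: 107653 = 18·5929 + 931; 5929 = 6·931 + 343; 931 = 2·343 + 245; 343 = 1·245 + 98; 245 = 2·98 + 49; 98 = 2·49 + 0. gcd = 49; 1519 mod 49 = 0. Yes.

Yes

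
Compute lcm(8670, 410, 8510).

8670 = 2 · 3 · 5 · 17²; 410 = 2 · 5 · 41; 8510 = 2 · 5 · 23 · 37
lcm takes max exponent of each prime: 2 · 3 · 5 · 17² · 23 · 37 · 41 = 302504970

302504970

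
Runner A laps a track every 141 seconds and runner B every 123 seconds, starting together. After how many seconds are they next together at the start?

5781

gcd first: 141 = 1·123 + 18; 123 = 6·18 + 15; 18 = 1·15 + 3; 15 = 5·3 + 0 → gcd = 3
lcm = 141·123/gcd = 17343/3 = 5781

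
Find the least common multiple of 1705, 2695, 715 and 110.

1705 = 5 · 11 · 31; 2695 = 5 · 7² · 11; 715 = 5 · 11 · 13; 110 = 2 · 5 · 11
lcm takes max exponent of each prime: 2 · 5 · 7² · 11 · 13 · 31 = 2172170

2172170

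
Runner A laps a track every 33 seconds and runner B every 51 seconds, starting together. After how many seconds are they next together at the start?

561

gcd first: 51 = 1·33 + 18; 33 = 1·18 + 15; 18 = 1·15 + 3; 15 = 5·3 + 0 → gcd = 3
lcm = 33·51/gcd = 1683/3 = 561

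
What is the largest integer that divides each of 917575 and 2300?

917575 = 5² · 17² · 127
2300 = 2² · 5² · 23
Common: 5² = 25

25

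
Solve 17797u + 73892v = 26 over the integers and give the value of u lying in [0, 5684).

2678

Reduce mod 73892: 17797u ≡ 26 (mod 73892). With g = gcd(17797, 73892) = 13 dividing 26, divide through: 1369u ≡ 2 (mod 5684).
Since gcd(1369, 5684) = 1, u ≡ 2·(1369)⁻¹ ≡ 2678 (mod 5684). Smallest non-negative: 2678.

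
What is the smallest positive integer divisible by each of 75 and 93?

2325

gcd first: 93 = 1·75 + 18; 75 = 4·18 + 3; 18 = 6·3 + 0 → gcd = 3
lcm = 75·93/gcd = 6975/3 = 2325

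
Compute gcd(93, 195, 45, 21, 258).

3

gcd(93, 195): 195 = 2·93 + 9; 93 = 10·9 + 3; 9 = 3·3 + 0 → 3
gcd(3, 45): 45 = 15·3 + 0 → 3
gcd(3, 21): 21 = 7·3 + 0 → 3
gcd(3, 258): 258 = 86·3 + 0 → 3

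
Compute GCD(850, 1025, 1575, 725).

25

gcd(850, 1025): 1025 = 1·850 + 175; 850 = 4·175 + 150; 175 = 1·150 + 25; 150 = 6·25 + 0 → 25
gcd(25, 1575): 1575 = 63·25 + 0 → 25
gcd(25, 725): 725 = 29·25 + 0 → 25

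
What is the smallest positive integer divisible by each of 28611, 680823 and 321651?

lcm(28611, 680823) = 28611·680823/gcd = 19479026853/99 = 196757847
lcm(196757847, 321651) = 196757847·321651/gcd = 63287358245397/99 = 639266244903

639266244903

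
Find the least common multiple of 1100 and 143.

14300

1100 = 2² · 5² · 11; 143 = 11 · 13
max exponents: 2² · 5² · 11 · 13 = 14300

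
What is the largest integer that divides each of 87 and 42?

3

Euclid: 87 = 2·42 + 3; 42 = 14·3 + 0. Last nonzero remainder: 3.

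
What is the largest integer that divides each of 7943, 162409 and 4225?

gcd(7943, 162409): 162409 = 20·7943 + 3549; 7943 = 2·3549 + 845; 3549 = 4·845 + 169; 845 = 5·169 + 0 → 169
gcd(169, 4225): 4225 = 25·169 + 0 → 169

169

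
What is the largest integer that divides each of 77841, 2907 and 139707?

9

gcd(77841, 2907): 77841 = 26·2907 + 2259; 2907 = 1·2259 + 648; 2259 = 3·648 + 315; 648 = 2·315 + 18; 315 = 17·18 + 9; 18 = 2·9 + 0 → 9
gcd(9, 139707): 139707 = 15523·9 + 0 → 9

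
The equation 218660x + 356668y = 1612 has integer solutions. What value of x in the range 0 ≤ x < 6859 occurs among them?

230

gcd(218660, 356668) = 52 (Euclid: 356668 = 1·218660 + 138008; 218660 = 1·138008 + 80652; 138008 = 1·80652 + 57356; 80652 = 1·57356 + 23296; 57356 = 2·23296 + 10764; 23296 = 2·10764 + 1768; 10764 = 6·1768 + 156; 1768 = 11·156 + 52; 156 = 3·52 + 0), and 52 | 1612.
Extended Euclid: 218660·(2220) + 356668·(-1361) = 52. Scale by 31: x₀ = 68820.
General solution x = x₀ + 6859t; reducing mod 6859 gives x = 230 (and y = -141).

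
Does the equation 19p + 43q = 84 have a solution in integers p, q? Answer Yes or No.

Yes

By Bézout, 19p + 43q = 84 has integer solutions iff gcd(19, 43) | 84.
Euclid: 43 = 2·19 + 5; 19 = 3·5 + 4; 5 = 1·4 + 1; 4 = 4·1 + 0. gcd = 1; 84 mod 1 = 0. Yes.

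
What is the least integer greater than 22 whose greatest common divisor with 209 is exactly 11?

209 = 11·19. Any k with gcd(k, 209) = 11 is a multiple of 11, say 11s, with s coprime to 19.
Need s > 22/11, so s ≥ 3. First s ≥ 3 with gcd(s, 19) = 1 is s = 3. Thus k = 11·3 = 33.

33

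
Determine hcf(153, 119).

Euclid: 153 = 1·119 + 34; 119 = 3·34 + 17; 34 = 2·17 + 0. Last nonzero remainder: 17.

17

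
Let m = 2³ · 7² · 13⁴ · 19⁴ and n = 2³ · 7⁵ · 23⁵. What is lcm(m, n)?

max exponent per prime: 2³ · 7⁵ · 13⁴ · 19⁴ · 23⁵ = 3221122045647947671048

3221122045647947671048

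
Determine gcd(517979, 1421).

49

517979 = 7² · 11 · 31²
1421 = 7² · 29
Common: 7² = 49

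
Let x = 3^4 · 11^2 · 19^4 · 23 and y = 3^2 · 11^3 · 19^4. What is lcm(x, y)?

max exponent per prime: 3^4 · 11^3 · 19^4 · 23 = 323150858613

323150858613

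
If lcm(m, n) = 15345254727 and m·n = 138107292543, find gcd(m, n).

9

gcd·lcm = product, so gcd = 138107292543/15345254727 = 9.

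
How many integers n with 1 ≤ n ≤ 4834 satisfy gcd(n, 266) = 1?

Prime factors of 266: 2, 7, 19. Count integers ≤ 4834 divisible by none of them.
By inclusion–exclusion: 4834 − ⌊4834/2⌋ − ⌊4834/7⌋ − ⌊4834/19⌋ + ⌊4834/14⌋ + ⌊4834/38⌋ + ⌊4834/133⌋ − ⌊4834/266⌋ = 1963.

1963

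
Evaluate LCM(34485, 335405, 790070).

34485 = 3 · 5 · 11² · 19; 335405 = 5 · 7² · 37²; 790070 = 2 · 5 · 41² · 47
lcm takes max exponent of each prime: 2 · 3 · 5 · 7² · 11² · 19 · 37² · 41² · 47 = 365531935065990

365531935065990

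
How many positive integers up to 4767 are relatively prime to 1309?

3496

1309 = 7·11·17. Inclusion–exclusion on these primes:
4767 − ⌊4767/7⌋ − ⌊4767/11⌋ − ⌊4767/17⌋ + ⌊4767/77⌋ + ⌊4767/119⌋ + ⌊4767/187⌋ − ⌊4767/1309⌋ = 3496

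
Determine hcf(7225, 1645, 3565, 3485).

gcd(7225, 1645): 7225 = 4·1645 + 645; 1645 = 2·645 + 355; 645 = 1·355 + 290; 355 = 1·290 + 65; 290 = 4·65 + 30; 65 = 2·30 + 5; 30 = 6·5 + 0 → 5
gcd(5, 3565): 3565 = 713·5 + 0 → 5
gcd(5, 3485): 3485 = 697·5 + 0 → 5

5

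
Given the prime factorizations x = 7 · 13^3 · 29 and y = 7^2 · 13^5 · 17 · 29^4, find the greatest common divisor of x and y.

min exponent per shared prime: 7 · 13^3 · 29 = 445991

445991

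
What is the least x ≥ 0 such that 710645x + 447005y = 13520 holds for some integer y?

95

Euclid: 710645 = 1·447005 + 263640; 447005 = 1·263640 + 183365; 263640 = 1·183365 + 80275; 183365 = 2·80275 + 22815; 80275 = 3·22815 + 11830; 22815 = 1·11830 + 10985; 11830 = 1·10985 + 845; 10985 = 13·845 + 0 → gcd = 845; 13520 = 845·16.
Back-substitution yields 710645·(39) + 447005·(-62) = 845, so one solution is x = 39·16 = 624, y = -62·16 = -992.
Solutions in x differ by 447005/845 = 529; the one in [0, 529) is 624 mod 529 = 95.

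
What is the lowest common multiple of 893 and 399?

893 = 19 · 47; 399 = 3 · 7 · 19
max exponents: 3 · 7 · 19 · 47 = 18753

18753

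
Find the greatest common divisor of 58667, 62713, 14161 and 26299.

2023

gcd(58667, 62713): 62713 = 1·58667 + 4046; 58667 = 14·4046 + 2023; 4046 = 2·2023 + 0 → 2023
gcd(2023, 14161): 14161 = 7·2023 + 0 → 2023
gcd(2023, 26299): 26299 = 13·2023 + 0 → 2023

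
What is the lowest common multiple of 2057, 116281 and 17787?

290586219

lcm(2057, 116281) = 2057·116281/gcd = 239190017/121 = 1976777
lcm(1976777, 17787) = 1976777·17787/gcd = 35160932499/121 = 290586219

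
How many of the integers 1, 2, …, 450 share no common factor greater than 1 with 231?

Prime factors of 231: 3, 7, 11. Count integers ≤ 450 divisible by none of them.
By inclusion–exclusion: 450 − ⌊450/3⌋ − ⌊450/7⌋ − ⌊450/11⌋ + ⌊450/21⌋ + ⌊450/33⌋ + ⌊450/77⌋ − ⌊450/231⌋ = 234.

234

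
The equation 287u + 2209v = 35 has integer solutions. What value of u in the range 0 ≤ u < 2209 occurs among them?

Euclid: 2209 = 7·287 + 200; 287 = 1·200 + 87; 200 = 2·87 + 26; 87 = 3·26 + 9; 26 = 2·9 + 8; 9 = 1·8 + 1; 8 = 8·1 + 0 → gcd = 1; 35 = 1·35.
Back-substitution yields 287·(254) + 2209·(-33) = 1, so one solution is u = 254·35 = 8890, v = -33·35 = -1155.
Solutions in u differ by 2209/1 = 2209; the one in [0, 2209) is 8890 mod 2209 = 54.

54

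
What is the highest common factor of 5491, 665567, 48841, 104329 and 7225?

5491 = 17² · 19; 665567 = 7² · 17² · 47; 48841 = 13² · 17²; 104329 = 17² · 19²; 7225 = 5² · 17²
gcd takes min exponent of each prime: 17² = 289

289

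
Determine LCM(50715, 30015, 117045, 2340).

50715 = 3² · 5 · 7² · 23; 30015 = 3² · 5 · 23 · 29; 117045 = 3⁴ · 5 · 17²; 2340 = 2² · 3² · 5 · 13
lcm takes max exponent of each prime: 2² · 3⁴ · 5 · 7² · 13 · 17² · 23 · 29 = 198919850220

198919850220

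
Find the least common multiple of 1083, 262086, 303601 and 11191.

6832844106

1083 = 3 · 19²; 262086 = 2 · 3 · 11² · 19²; 303601 = 19² · 29²; 11191 = 19² · 31
lcm takes max exponent of each prime: 2 · 3 · 11² · 19² · 29² · 31 = 6832844106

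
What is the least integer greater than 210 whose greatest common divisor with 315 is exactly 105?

Multiples of 105 above 210: 105·3, 105·4, … . Need the cofactor coprime to 315/105 = 3.
Checking s = 3, 4, … the first with gcd(s, 3) = 1 is s = 4, giving 420.

420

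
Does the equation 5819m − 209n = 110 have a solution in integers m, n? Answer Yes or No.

Yes

gcd(5819, 209): 5819 = 27·209 + 176; 209 = 1·176 + 33; 176 = 5·33 + 11; 33 = 3·11 + 0 → 11
11 divides 110, so a solution exists.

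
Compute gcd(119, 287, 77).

119 = 7 · 17; 287 = 7 · 41; 77 = 7 · 11
gcd takes min exponent of each prime: 7 = 7

7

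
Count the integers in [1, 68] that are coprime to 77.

Prime factors of 77: 7, 11. Count integers ≤ 68 divisible by none of them.
By inclusion–exclusion: 68 − ⌊68/7⌋ − ⌊68/11⌋ + ⌊68/77⌋ = 53.

53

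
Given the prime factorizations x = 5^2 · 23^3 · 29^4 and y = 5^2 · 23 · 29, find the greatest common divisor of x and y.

16675

min exponent per shared prime: 5^2 · 23 · 29 = 16675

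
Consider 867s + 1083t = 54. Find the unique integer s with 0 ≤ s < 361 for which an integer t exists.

90

Reduce mod 1083: 867s ≡ 54 (mod 1083). With g = gcd(867, 1083) = 3 dividing 54, divide through: 289s ≡ 18 (mod 361).
Since gcd(289, 361) = 1, s ≡ 18·(289)⁻¹ ≡ 90 (mod 361). Smallest non-negative: 90.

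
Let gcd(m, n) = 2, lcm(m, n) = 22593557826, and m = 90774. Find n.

497798

Using mn = gcd(m,n)·lcm(m,n) = 2·22593557826 = 45187115652, we get n = 45187115652/90774 = 497798.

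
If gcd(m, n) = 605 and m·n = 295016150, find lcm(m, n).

487630

Since gcd(m,n)·lcm(m,n) = mn, lcm = 295016150/605 = 487630.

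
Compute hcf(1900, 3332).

4

Euclid: 3332 = 1·1900 + 1432; 1900 = 1·1432 + 468; 1432 = 3·468 + 28; 468 = 16·28 + 20; 28 = 1·20 + 8; 20 = 2·8 + 4; 8 = 2·4 + 0. Last nonzero remainder: 4.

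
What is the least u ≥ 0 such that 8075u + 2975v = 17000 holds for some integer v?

Euclid: 8075 = 2·2975 + 2125; 2975 = 1·2125 + 850; 2125 = 2·850 + 425; 850 = 2·425 + 0 → gcd = 425; 17000 = 425·40.
Back-substitution yields 8075·(3) + 2975·(-8) = 425, so one solution is u = 3·40 = 120, v = -8·40 = -320.
Solutions in u differ by 2975/425 = 7; the one in [0, 7) is 120 mod 7 = 1.

1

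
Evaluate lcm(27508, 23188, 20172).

27508 = 2² · 13 · 23²; 23188 = 2² · 11 · 17 · 31; 20172 = 2² · 3 · 41²
lcm takes max exponent of each prime: 2² · 3 · 11 · 13 · 17 · 23² · 31 · 41² = 804176326668

804176326668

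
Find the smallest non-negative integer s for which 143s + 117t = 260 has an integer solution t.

1

gcd(143, 117) = 13 (Euclid: 143 = 1·117 + 26; 117 = 4·26 + 13; 26 = 2·13 + 0), and 13 | 260.
Extended Euclid: 143·(-4) + 117·(5) = 13. Scale by 20: s₀ = -80.
General solution s = s₀ + 9k; reducing mod 9 gives s = 1 (and t = 1).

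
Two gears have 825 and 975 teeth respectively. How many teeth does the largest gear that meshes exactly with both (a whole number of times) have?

75

Euclid: 975 = 1·825 + 150; 825 = 5·150 + 75; 150 = 2·75 + 0. Last nonzero remainder: 75.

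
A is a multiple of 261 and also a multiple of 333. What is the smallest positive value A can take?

gcd first: 333 = 1·261 + 72; 261 = 3·72 + 45; 72 = 1·45 + 27; 45 = 1·27 + 18; 27 = 1·18 + 9; 18 = 2·9 + 0 → gcd = 9
lcm = 261·333/gcd = 86913/9 = 9657

9657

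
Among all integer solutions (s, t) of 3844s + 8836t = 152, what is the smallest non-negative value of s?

gcd(3844, 8836) = 4 (Euclid: 8836 = 2·3844 + 1148; 3844 = 3·1148 + 400; 1148 = 2·400 + 348; 400 = 1·348 + 52; 348 = 6·52 + 36; 52 = 1·36 + 16; 36 = 2·16 + 4; 16 = 4·4 + 0), and 4 | 152.
Extended Euclid: 3844·(-508) + 8836·(221) = 4. Scale by 38: s₀ = -19304.
General solution s = s₀ + 2209k; reducing mod 2209 gives s = 577 (and t = -251).

577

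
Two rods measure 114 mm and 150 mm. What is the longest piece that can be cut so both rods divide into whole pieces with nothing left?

Euclid: 150 = 1·114 + 36; 114 = 3·36 + 6; 36 = 6·6 + 0. Last nonzero remainder: 6.

6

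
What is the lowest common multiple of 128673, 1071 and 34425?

128673 = 3² · 17 · 29²; 1071 = 3² · 7 · 17; 34425 = 3⁴ · 5² · 17
lcm takes max exponent of each prime: 3⁴ · 5² · 7 · 17 · 29² = 202659975

202659975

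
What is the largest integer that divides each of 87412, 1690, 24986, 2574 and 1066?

26

gcd(87412, 1690): 87412 = 51·1690 + 1222; 1690 = 1·1222 + 468; 1222 = 2·468 + 286; 468 = 1·286 + 182; 286 = 1·182 + 104; 182 = 1·104 + 78; 104 = 1·78 + 26; 78 = 3·26 + 0 → 26
gcd(26, 24986): 24986 = 961·26 + 0 → 26
gcd(26, 2574): 2574 = 99·26 + 0 → 26
gcd(26, 1066): 1066 = 41·26 + 0 → 26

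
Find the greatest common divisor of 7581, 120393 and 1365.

21

gcd(7581, 120393): 120393 = 15·7581 + 6678; 7581 = 1·6678 + 903; 6678 = 7·903 + 357; 903 = 2·357 + 189; 357 = 1·189 + 168; 189 = 1·168 + 21; 168 = 8·21 + 0 → 21
gcd(21, 1365): 1365 = 65·21 + 0 → 21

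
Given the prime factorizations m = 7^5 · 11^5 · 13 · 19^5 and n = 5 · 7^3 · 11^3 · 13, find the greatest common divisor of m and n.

5934929

min exponent per shared prime: 7^3 · 11^3 · 13 = 5934929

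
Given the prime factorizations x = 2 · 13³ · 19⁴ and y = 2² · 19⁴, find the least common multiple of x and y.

max exponent per prime: 2² · 13³ · 19⁴ = 1145260948

1145260948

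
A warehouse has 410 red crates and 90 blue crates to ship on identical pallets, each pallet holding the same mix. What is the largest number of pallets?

10

Euclid: 410 = 4·90 + 50; 90 = 1·50 + 40; 50 = 1·40 + 10; 40 = 4·10 + 0. Last nonzero remainder: 10.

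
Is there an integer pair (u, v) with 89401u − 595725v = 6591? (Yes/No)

By Bézout, 89401u − 595725v = 6591 has integer solutions iff gcd(89401, 595725) | 6591.
Euclid: 595725 = 6·89401 + 59319; 89401 = 1·59319 + 30082; 59319 = 1·30082 + 29237; 30082 = 1·29237 + 845; 29237 = 34·845 + 507; 845 = 1·507 + 338; 507 = 1·338 + 169; 338 = 2·169 + 0. gcd = 169; 6591 mod 169 = 0. Yes.

Yes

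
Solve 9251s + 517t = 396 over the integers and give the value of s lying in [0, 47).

Reduce mod 517: 9251s ≡ 396 (mod 517). With g = gcd(9251, 517) = 11 dividing 396, divide through: 841s ≡ 36 (mod 47).
Since gcd(841, 47) = 1, s ≡ 36·(841)⁻¹ ≡ 21 (mod 47). Smallest non-negative: 21.

21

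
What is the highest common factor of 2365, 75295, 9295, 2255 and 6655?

2365 = 5 · 11 · 43; 75295 = 5 · 11 · 37²; 9295 = 5 · 11 · 13²; 2255 = 5 · 11 · 41; 6655 = 5 · 11³
gcd takes min exponent of each prime: 5 · 11 = 55

55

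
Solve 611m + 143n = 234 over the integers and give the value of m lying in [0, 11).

6

Reduce mod 143: 611m ≡ 234 (mod 143). With g = gcd(611, 143) = 13 dividing 234, divide through: 47m ≡ 18 (mod 11).
Since gcd(47, 11) = 1, m ≡ 18·(47)⁻¹ ≡ 6 (mod 11). Smallest non-negative: 6.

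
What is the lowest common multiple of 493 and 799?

23171

493 = 17 · 29; 799 = 17 · 47
max exponents: 17 · 29 · 47 = 23171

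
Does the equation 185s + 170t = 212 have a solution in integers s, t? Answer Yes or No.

gcd(185, 170): 185 = 1·170 + 15; 170 = 11·15 + 5; 15 = 3·5 + 0 → 5
5 does not divide 212, so a solution does not exist.

No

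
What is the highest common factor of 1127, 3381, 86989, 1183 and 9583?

1127 = 7² · 23; 3381 = 3 · 7² · 23; 86989 = 7 · 17² · 43; 1183 = 7 · 13²; 9583 = 7 · 37²
gcd takes min exponent of each prime: 7 = 7

7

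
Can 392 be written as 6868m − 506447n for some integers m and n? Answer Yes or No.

No

gcd(6868, 506447): 506447 = 73·6868 + 5083; 6868 = 1·5083 + 1785; 5083 = 2·1785 + 1513; 1785 = 1·1513 + 272; 1513 = 5·272 + 153; 272 = 1·153 + 119; 153 = 1·119 + 34; 119 = 3·34 + 17; 34 = 2·17 + 0 → 17
17 does not divide 392, so a solution does not exist.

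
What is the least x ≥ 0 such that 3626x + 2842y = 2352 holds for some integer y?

3

gcd(3626, 2842) = 98 (Euclid: 3626 = 1·2842 + 784; 2842 = 3·784 + 490; 784 = 1·490 + 294; 490 = 1·294 + 196; 294 = 1·196 + 98; 196 = 2·98 + 0), and 98 | 2352.
Extended Euclid: 3626·(11) + 2842·(-14) = 98. Scale by 24: x₀ = 264.
General solution x = x₀ + 29t; reducing mod 29 gives x = 3 (and y = -3).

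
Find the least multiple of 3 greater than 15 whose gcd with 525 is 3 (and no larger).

525 = 3·175. Any a with gcd(a, 525) = 3 is a multiple of 3, say 3s, with s coprime to 175.
Need s > 15/3, so s ≥ 6. First s ≥ 6 with gcd(s, 175) = 1 is s = 6. Thus a = 3·6 = 18.

18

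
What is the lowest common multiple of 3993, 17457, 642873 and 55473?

24855398799

3993 = 3 · 11³; 17457 = 3 · 11 · 23²; 642873 = 3 · 7 · 11³ · 23; 55473 = 3 · 11 · 41²
lcm takes max exponent of each prime: 3 · 7 · 11³ · 23² · 41² = 24855398799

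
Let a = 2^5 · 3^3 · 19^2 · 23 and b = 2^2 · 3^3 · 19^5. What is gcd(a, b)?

38988

min exponent per shared prime: 2^2 · 3^3 · 19^2 = 38988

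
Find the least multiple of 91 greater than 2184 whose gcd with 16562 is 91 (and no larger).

16562 = 91·182. Any t with gcd(t, 16562) = 91 is a multiple of 91, say 91s, with s coprime to 182.
Need s > 2184/91, so s ≥ 25. First s ≥ 25 with gcd(s, 182) = 1 is s = 25. Thus t = 91·25 = 2275.

2275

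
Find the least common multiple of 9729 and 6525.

7053525

9729 = 3² · 23 · 47; 6525 = 3² · 5² · 29
max exponents: 3² · 5² · 23 · 29 · 47 = 7053525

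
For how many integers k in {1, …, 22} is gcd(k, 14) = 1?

14 = 2·7. Inclusion–exclusion on these primes:
22 − ⌊22/2⌋ − ⌊22/7⌋ + ⌊22/14⌋ = 9

9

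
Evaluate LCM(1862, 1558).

1862 = 2 · 7² · 19; 1558 = 2 · 19 · 41
max exponents: 2 · 7² · 19 · 41 = 76342

76342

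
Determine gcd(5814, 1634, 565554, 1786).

38

5814 = 2 · 3² · 17 · 19; 1634 = 2 · 19 · 43; 565554 = 2 · 3 · 11² · 19 · 41; 1786 = 2 · 19 · 47
gcd takes min exponent of each prime: 2 · 19 = 38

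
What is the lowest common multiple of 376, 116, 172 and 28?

lcm(376, 116) = 376·116/gcd = 43616/4 = 10904
lcm(10904, 172) = 10904·172/gcd = 1875488/4 = 468872
lcm(468872, 28) = 468872·28/gcd = 13128416/4 = 3282104

3282104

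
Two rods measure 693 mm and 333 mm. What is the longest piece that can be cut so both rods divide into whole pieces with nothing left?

9

Euclid: 693 = 2·333 + 27; 333 = 12·27 + 9; 27 = 3·9 + 0. Last nonzero remainder: 9.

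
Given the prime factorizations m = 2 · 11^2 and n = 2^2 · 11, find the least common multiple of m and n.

max exponent per prime: 2^2 · 11^2 = 484

484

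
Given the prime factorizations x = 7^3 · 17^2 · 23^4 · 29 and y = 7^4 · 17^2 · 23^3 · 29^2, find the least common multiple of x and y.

max exponent per prime: 7^4 · 17^2 · 23^4 · 29^2 = 163304195576809

163304195576809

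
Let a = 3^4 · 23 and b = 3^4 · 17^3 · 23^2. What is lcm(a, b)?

210517137

max exponent per prime: 3^4 · 17^3 · 23^2 = 210517137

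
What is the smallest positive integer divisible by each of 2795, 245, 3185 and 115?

3149965

lcm(2795, 245) = 2795·245/gcd = 684775/5 = 136955
lcm(136955, 3185) = 136955·3185/gcd = 436201675/3185 = 136955
lcm(136955, 115) = 136955·115/gcd = 15749825/5 = 3149965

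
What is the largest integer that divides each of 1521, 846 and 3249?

1521 = 3² · 13²; 846 = 2 · 3² · 47; 3249 = 3² · 19²
gcd takes min exponent of each prime: 3² = 9

9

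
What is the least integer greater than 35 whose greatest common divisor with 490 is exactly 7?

Multiples of 7 above 35: 7·6, 7·7, … . Need the cofactor coprime to 490/7 = 70.
Checking s = 6, 7, … the first with gcd(s, 70) = 1 is s = 9, giving 63.

63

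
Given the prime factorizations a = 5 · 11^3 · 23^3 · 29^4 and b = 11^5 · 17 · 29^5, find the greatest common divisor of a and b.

min exponent per shared prime: 11^3 · 29^4 = 941391011

941391011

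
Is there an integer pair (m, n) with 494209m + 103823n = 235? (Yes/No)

Yes

By Bézout, 494209m + 103823n = 235 has integer solutions iff gcd(494209, 103823) | 235.
Euclid: 494209 = 4·103823 + 78917; 103823 = 1·78917 + 24906; 78917 = 3·24906 + 4199; 24906 = 5·4199 + 3911; 4199 = 1·3911 + 288; 3911 = 13·288 + 167; 288 = 1·167 + 121; 167 = 1·121 + 46; 121 = 2·46 + 29; 46 = 1·29 + 17; 29 = 1·17 + 12; 17 = 1·12 + 5; 12 = 2·5 + 2; 5 = 2·2 + 1; 2 = 2·1 + 0. gcd = 1; 235 mod 1 = 0. Yes.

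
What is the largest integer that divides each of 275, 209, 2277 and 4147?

11

275 = 5² · 11; 209 = 11 · 19; 2277 = 3² · 11 · 23; 4147 = 11 · 13 · 29
gcd takes min exponent of each prime: 11 = 11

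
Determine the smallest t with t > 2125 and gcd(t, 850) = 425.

2975

Multiples of 425 above 2125: 425·6, 425·7, … . Need the cofactor coprime to 850/425 = 2.
Checking s = 6, 7, … the first with gcd(s, 2) = 1 is s = 7, giving 2975.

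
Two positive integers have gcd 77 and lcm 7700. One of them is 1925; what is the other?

Using mn = gcd(m,n)·lcm(m,n) = 77·7700 = 592900, we get n = 592900/1925 = 308.

308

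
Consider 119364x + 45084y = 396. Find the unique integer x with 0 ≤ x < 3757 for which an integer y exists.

3442

gcd(119364, 45084) = 12 (Euclid: 119364 = 2·45084 + 29196; 45084 = 1·29196 + 15888; 29196 = 1·15888 + 13308; 15888 = 1·13308 + 2580; 13308 = 5·2580 + 408; 2580 = 6·408 + 132; 408 = 3·132 + 12; 132 = 11·12 + 0), and 12 | 396.
Extended Euclid: 119364·(332) + 45084·(-879) = 12. Scale by 33: x₀ = 10956.
General solution x = x₀ + 3757t; reducing mod 3757 gives x = 3442 (and y = -9113).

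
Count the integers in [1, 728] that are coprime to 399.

Prime factors of 399: 3, 7, 19. Count integers ≤ 728 divisible by none of them.
By inclusion–exclusion: 728 − ⌊728/3⌋ − ⌊728/7⌋ − ⌊728/19⌋ + ⌊728/21⌋ + ⌊728/57⌋ + ⌊728/133⌋ − ⌊728/399⌋ = 394.

394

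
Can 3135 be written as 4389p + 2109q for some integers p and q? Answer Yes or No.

By Bézout, 4389p + 2109q = 3135 has integer solutions iff gcd(4389, 2109) | 3135.
Euclid: 4389 = 2·2109 + 171; 2109 = 12·171 + 57; 171 = 3·57 + 0. gcd = 57; 3135 mod 57 = 0. Yes.

Yes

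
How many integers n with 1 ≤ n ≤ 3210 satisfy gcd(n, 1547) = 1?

1547 = 7·13·17. Inclusion–exclusion on these primes:
3210 − ⌊3210/7⌋ − ⌊3210/13⌋ − ⌊3210/17⌋ + ⌊3210/91⌋ + ⌊3210/119⌋ + ⌊3210/221⌋ − ⌊3210/1547⌋ = 2391

2391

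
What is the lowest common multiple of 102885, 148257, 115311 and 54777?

102885 = 3 · 5 · 19³; 148257 = 3³ · 17² · 19; 115311 = 3 · 7 · 17² · 19; 54777 = 3 · 19 · 31²
lcm takes max exponent of each prime: 3³ · 5 · 7 · 17² · 19³ · 31² = 1800171334395

1800171334395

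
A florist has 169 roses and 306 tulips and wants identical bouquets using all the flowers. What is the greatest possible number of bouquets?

1

Euclid: 306 = 1·169 + 137; 169 = 1·137 + 32; 137 = 4·32 + 9; 32 = 3·9 + 5; 9 = 1·5 + 4; 5 = 1·4 + 1; 4 = 4·1 + 0. Last nonzero remainder: 1.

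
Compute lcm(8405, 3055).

5135455

gcd first: 8405 = 2·3055 + 2295; 3055 = 1·2295 + 760; 2295 = 3·760 + 15; 760 = 50·15 + 10; 15 = 1·10 + 5; 10 = 2·5 + 0 → gcd = 5
lcm = 8405·3055/gcd = 25677275/5 = 5135455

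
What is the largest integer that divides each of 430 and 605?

5

430 = 2 · 5 · 43
605 = 5 · 11²
Common: 5 = 5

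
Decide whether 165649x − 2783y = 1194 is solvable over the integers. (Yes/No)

No

gcd(165649, 2783): 165649 = 59·2783 + 1452; 2783 = 1·1452 + 1331; 1452 = 1·1331 + 121; 1331 = 11·121 + 0 → 121
121 does not divide 1194, so a solution does not exist.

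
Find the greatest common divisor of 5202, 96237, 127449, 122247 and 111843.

5202 = 2 · 3² · 17²; 96237 = 3² · 17² · 37; 127449 = 3² · 7² · 17²; 122247 = 3² · 17² · 47; 111843 = 3² · 17² · 43
gcd takes min exponent of each prime: 3² · 17² = 2601

2601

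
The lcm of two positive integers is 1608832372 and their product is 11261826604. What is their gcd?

7

From gcd × lcm = mn: gcd = 11261826604 / 1608832372 = 7.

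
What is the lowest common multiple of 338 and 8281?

gcd first: 8281 = 24·338 + 169; 338 = 2·169 + 0 → gcd = 169
lcm = 338·8281/gcd = 2798978/169 = 16562

16562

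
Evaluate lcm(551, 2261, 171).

590121

lcm(551, 2261) = 551·2261/gcd = 1245811/19 = 65569
lcm(65569, 171) = 65569·171/gcd = 11212299/19 = 590121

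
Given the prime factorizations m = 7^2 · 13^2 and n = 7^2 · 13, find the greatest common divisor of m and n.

min exponent per shared prime: 7^2 · 13 = 637

637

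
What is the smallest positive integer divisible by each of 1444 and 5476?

1444 = 2² · 19²; 5476 = 2² · 37²
max exponents: 2² · 19² · 37² = 1976836

1976836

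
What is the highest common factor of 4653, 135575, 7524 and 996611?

gcd(4653, 135575): 135575 = 29·4653 + 638; 4653 = 7·638 + 187; 638 = 3·187 + 77; 187 = 2·77 + 33; 77 = 2·33 + 11; 33 = 3·11 + 0 → 11
gcd(11, 7524): 7524 = 684·11 + 0 → 11
gcd(11, 996611): 996611 = 90601·11 + 0 → 11

11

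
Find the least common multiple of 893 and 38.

gcd first: 893 = 23·38 + 19; 38 = 2·19 + 0 → gcd = 19
lcm = 893·38/gcd = 33934/19 = 1786

1786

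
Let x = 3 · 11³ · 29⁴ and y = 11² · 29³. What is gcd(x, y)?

2951069

min exponent per shared prime: 11² · 29³ = 2951069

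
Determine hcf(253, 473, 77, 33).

253 = 11 · 23; 473 = 11 · 43; 77 = 7 · 11; 33 = 3 · 11
gcd takes min exponent of each prime: 11 = 11

11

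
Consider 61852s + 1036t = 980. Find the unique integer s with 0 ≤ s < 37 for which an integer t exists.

17

gcd(61852, 1036) = 28 (Euclid: 61852 = 59·1036 + 728; 1036 = 1·728 + 308; 728 = 2·308 + 112; 308 = 2·112 + 84; 112 = 1·84 + 28; 84 = 3·28 + 0), and 28 | 980.
Extended Euclid: 61852·(10) + 1036·(-597) = 28. Scale by 35: s₀ = 350.
General solution s = s₀ + 37k; reducing mod 37 gives s = 17 (and t = -1014).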